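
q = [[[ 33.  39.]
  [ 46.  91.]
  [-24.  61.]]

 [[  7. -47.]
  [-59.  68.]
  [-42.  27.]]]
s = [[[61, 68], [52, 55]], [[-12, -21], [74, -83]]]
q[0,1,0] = 46.0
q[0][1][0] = 46.0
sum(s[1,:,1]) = -104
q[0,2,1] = 61.0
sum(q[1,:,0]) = -94.0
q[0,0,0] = 33.0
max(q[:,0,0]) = 33.0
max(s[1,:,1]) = -21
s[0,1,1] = 55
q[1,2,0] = -42.0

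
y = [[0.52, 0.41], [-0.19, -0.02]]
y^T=[[0.52, -0.19], [0.41, -0.02]]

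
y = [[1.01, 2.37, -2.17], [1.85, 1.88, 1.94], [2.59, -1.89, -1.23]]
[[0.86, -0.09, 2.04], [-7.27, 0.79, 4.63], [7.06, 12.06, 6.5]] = y@[[0.31, 2.99, 2.49], [-1.84, -1.88, -0.1], [-2.26, -0.62, 0.11]]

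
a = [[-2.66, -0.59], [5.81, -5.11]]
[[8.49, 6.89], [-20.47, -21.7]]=a @ [[-3.26, -2.82], [0.3, 1.04]]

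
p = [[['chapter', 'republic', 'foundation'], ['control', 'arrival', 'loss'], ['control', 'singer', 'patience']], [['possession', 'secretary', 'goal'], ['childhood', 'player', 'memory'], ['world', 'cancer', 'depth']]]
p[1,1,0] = 'childhood'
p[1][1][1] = 'player'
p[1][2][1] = 'cancer'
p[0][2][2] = 'patience'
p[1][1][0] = 'childhood'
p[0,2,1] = 'singer'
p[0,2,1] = 'singer'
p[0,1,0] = 'control'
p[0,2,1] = 'singer'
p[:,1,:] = [['control', 'arrival', 'loss'], ['childhood', 'player', 'memory']]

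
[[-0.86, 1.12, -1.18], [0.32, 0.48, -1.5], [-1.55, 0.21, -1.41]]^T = [[-0.86, 0.32, -1.55], [1.12, 0.48, 0.21], [-1.18, -1.5, -1.41]]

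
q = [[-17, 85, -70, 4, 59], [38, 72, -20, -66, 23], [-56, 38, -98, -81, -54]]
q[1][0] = 38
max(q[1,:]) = 72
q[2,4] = -54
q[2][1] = 38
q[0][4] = 59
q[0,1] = 85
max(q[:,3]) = 4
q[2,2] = -98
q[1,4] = 23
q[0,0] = -17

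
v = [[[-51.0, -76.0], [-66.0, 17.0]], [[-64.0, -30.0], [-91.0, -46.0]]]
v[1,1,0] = -91.0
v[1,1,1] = -46.0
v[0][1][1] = 17.0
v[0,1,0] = -66.0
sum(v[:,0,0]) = -115.0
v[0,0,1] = -76.0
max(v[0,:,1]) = 17.0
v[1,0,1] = -30.0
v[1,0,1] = -30.0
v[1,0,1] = -30.0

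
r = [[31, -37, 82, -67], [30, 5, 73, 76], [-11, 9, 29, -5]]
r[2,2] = 29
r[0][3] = -67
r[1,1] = 5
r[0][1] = -37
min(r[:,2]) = 29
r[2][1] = 9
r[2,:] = [-11, 9, 29, -5]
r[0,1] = -37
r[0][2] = 82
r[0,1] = -37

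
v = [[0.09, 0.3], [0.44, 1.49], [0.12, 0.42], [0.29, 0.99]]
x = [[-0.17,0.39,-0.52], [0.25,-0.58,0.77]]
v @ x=[[0.06, -0.14, 0.18], [0.30, -0.69, 0.92], [0.08, -0.20, 0.26], [0.2, -0.46, 0.61]]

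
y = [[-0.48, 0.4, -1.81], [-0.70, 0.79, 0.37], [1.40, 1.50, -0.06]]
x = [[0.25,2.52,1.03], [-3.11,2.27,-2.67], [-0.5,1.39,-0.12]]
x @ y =[[-0.44, 3.64, 0.42], [-3.83, -3.46, 6.63], [-0.9, 0.72, 1.43]]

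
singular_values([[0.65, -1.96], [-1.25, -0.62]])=[2.08, 1.37]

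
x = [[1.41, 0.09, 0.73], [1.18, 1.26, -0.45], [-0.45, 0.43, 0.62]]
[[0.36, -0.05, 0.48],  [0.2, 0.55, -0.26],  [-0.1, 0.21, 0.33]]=x @ [[0.24, -0.05, 0.04], [-0.05, 0.47, -0.03], [0.04, -0.03, 0.59]]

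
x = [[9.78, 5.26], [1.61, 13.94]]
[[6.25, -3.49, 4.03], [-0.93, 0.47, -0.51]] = x @ [[0.72, -0.4, 0.46], [-0.15, 0.08, -0.09]]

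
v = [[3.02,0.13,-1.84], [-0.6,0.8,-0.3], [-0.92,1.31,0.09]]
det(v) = 1.54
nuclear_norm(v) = 5.56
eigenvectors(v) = [[(0.94+0j), (0.43+0.08j), 0.43-0.08j],[-0.17+0.00j, (0.34+0.41j), (0.34-0.41j)],[(-0.31+0j), (0.73+0j), 0.73-0.00j]]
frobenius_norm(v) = 4.02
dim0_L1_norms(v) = [4.54, 2.24, 2.23]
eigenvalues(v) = [(3.6+0j), (0.15+0.64j), (0.15-0.64j)]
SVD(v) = [[-0.96,-0.29,0.05], [0.12,-0.56,-0.82], [0.26,-0.78,0.57]] @ diag([3.664909632947401, 1.6389861342464969, 0.2562456518208209]) @ [[-0.87, 0.09, 0.48],[0.12, -0.92, 0.38],[0.47, 0.39, 0.79]]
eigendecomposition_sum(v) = [[(3-0j), -0.57+0.00j, (-1.52+0j)], [(-0.54+0j), (0.1+0j), (0.27+0j)], [-0.99+0.00j, (0.19+0j), (0.5+0j)]] + [[0.01+0.05j, 0.35-0.03j, -0.16+0.18j], [-0.03+0.06j, (0.35+0.24j), (-0.29+0.04j)], [0.03+0.08j, 0.56-0.15j, (-0.21+0.34j)]] + [[(0.01-0.05j), 0.35+0.03j, (-0.16-0.18j)], [(-0.03-0.06j), 0.35-0.24j, -0.29-0.04j], [(0.03-0.08j), (0.56+0.15j), (-0.21-0.34j)]]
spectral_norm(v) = 3.66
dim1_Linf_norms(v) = [3.02, 0.8, 1.31]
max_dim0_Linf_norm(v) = 3.02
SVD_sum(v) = [[3.07, -0.3, -1.67],[-0.39, 0.04, 0.22],[-0.84, 0.08, 0.46]] + [[-0.05, 0.43, -0.18], [-0.11, 0.84, -0.35], [-0.15, 1.17, -0.48]] + [[0.01, 0.01, 0.01], [-0.10, -0.08, -0.17], [0.07, 0.06, 0.12]]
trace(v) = 3.91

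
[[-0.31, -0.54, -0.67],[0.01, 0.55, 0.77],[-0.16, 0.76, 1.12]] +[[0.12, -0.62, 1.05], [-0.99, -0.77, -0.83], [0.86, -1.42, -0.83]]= [[-0.19,  -1.16,  0.38], [-0.98,  -0.22,  -0.06], [0.7,  -0.66,  0.29]]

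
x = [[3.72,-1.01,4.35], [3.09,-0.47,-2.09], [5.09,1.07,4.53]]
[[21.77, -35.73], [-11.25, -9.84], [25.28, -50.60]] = x@ [[0.07, -6.09],  [1.19, -2.82],  [5.22, -3.66]]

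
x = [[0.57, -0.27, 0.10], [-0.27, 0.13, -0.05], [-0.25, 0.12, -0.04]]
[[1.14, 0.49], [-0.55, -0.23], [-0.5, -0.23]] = x@[[0.53, -0.05], [-2.61, -2.75], [1.32, -2.23]]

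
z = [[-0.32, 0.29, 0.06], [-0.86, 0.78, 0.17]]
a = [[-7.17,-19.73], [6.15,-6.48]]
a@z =[[19.26, -17.47, -3.78], [3.6, -3.27, -0.73]]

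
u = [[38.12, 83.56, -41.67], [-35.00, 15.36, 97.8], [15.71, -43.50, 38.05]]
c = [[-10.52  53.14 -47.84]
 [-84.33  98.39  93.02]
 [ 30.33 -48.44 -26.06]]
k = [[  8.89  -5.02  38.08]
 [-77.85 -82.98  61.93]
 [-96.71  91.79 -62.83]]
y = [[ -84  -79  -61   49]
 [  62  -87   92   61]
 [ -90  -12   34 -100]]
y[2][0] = -90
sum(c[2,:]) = -44.17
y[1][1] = -87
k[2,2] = -62.83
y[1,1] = -87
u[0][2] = -41.67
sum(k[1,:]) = -98.89999999999998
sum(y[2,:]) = -168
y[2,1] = -12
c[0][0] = -10.52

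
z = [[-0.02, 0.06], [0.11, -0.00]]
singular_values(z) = [0.11, 0.06]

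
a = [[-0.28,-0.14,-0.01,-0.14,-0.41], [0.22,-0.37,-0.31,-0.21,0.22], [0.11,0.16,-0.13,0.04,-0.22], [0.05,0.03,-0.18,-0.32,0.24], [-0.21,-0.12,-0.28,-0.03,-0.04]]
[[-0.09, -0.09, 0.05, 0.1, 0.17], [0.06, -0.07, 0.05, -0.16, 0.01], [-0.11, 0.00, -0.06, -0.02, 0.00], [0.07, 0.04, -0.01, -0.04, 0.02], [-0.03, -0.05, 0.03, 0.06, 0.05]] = a@ [[-0.04,0.0,-0.11,-0.40,-0.13], [-0.08,0.25,-0.22,0.13,-0.10], [0.14,0.04,0.05,0.05,0.02], [-0.09,-0.01,-0.02,0.01,-0.24], [0.31,0.14,0.04,-0.03,-0.2]]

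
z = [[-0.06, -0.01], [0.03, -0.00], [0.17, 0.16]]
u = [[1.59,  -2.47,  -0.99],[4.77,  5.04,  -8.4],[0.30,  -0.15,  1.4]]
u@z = [[-0.34, -0.17], [-1.56, -1.39], [0.22, 0.22]]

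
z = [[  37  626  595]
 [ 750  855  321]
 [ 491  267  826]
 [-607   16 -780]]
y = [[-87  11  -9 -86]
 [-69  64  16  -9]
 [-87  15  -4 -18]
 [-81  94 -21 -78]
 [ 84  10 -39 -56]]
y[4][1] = 10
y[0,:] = [-87, 11, -9, -86]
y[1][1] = 64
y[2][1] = 15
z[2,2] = 826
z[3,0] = -607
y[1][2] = 16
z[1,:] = [750, 855, 321]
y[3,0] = -81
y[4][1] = 10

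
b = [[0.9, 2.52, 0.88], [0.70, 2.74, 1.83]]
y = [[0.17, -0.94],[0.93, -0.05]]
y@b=[[-0.5, -2.15, -1.57], [0.80, 2.21, 0.73]]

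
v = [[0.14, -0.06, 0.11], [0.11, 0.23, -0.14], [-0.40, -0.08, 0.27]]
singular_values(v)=[0.54, 0.24, 0.11]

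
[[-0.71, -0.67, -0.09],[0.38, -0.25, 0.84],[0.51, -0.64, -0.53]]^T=[[-0.71, 0.38, 0.51],[-0.67, -0.25, -0.64],[-0.09, 0.84, -0.53]]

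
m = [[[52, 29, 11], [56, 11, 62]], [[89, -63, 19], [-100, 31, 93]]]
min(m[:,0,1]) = -63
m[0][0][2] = 11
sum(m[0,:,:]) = 221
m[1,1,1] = 31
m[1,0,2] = 19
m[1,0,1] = -63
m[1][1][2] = 93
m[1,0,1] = -63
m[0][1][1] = 11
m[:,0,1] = [29, -63]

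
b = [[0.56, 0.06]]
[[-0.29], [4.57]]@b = [[-0.16, -0.02], [2.56, 0.27]]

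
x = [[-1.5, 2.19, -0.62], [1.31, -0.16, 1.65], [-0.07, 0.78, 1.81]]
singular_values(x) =[3.13, 2.4, 0.49]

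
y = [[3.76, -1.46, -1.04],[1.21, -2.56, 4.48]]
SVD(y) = [[0.29, 0.96], [0.96, -0.29]] @ diag([5.403611465490162, 4.029873835496996]) @ [[0.42, -0.53, 0.74], [0.8, -0.16, -0.57]]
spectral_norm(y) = 5.40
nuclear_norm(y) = 9.43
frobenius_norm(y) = 6.74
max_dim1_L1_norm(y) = 8.25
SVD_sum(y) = [[0.66, -0.84, 1.17], [2.16, -2.75, 3.8]] + [[3.10,-0.62,-2.21], [-0.95,0.19,0.68]]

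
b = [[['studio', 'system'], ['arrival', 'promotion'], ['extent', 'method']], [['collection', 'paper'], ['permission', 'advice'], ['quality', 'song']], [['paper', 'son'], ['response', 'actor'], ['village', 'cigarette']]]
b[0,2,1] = 'method'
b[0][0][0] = 'studio'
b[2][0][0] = 'paper'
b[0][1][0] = 'arrival'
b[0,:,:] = [['studio', 'system'], ['arrival', 'promotion'], ['extent', 'method']]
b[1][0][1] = 'paper'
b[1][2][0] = 'quality'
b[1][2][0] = 'quality'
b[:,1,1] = ['promotion', 'advice', 'actor']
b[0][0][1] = 'system'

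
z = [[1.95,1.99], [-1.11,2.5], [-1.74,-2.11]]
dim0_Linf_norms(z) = [1.95, 2.5]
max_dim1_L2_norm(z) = 2.79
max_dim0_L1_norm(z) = 6.6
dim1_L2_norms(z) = [2.79, 2.74, 2.73]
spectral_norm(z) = 4.14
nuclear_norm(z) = 6.50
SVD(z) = [[-0.64, 0.34],[-0.41, -0.91],[0.65, -0.24]] @ diag([4.143443704503242, 2.3571750608752935]) @ [[-0.46,-0.89], [0.89,-0.46]]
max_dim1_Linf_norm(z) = 2.5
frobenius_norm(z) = 4.77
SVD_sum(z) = [[1.24, 2.36],[0.79, 1.50],[-1.24, -2.37]] + [[0.71, -0.37], [-1.90, 1.00], [-0.5, 0.26]]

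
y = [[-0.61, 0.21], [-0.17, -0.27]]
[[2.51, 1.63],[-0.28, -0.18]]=y @ [[-3.09, -2.0],[2.99, 1.93]]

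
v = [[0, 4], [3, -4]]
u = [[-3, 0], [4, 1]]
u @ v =[[0, -12], [3, 12]]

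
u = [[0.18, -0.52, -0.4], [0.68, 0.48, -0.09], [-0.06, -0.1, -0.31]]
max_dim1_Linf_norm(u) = 0.68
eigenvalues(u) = [(0.33+0.55j), (0.33-0.55j), (-0.31+0j)]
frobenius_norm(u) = 1.13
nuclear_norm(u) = 1.77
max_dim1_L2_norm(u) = 0.84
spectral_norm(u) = 0.87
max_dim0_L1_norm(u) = 1.1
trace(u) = 0.35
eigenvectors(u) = [[0.18-0.61j, 0.18+0.61j, 0.42+0.00j],[(-0.76+0j), (-0.76-0j), (-0.27+0j)],[0.09-0.02j, (0.09+0.02j), 0.87+0.00j]]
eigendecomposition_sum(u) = [[0.09+0.32j, -0.25+0.13j, (-0.12-0.12j)], [(0.34-0.21j), 0.23+0.24j, (-0.09+0.18j)], [(-0.03+0.03j), -0.03-0.02j, 0.01-0.02j]] + [[(0.09-0.32j),-0.25-0.13j,-0.12+0.12j], [(0.34+0.21j),(0.23-0.24j),(-0.09-0.18j)], [-0.03-0.03j,(-0.03+0.02j),(0.01+0.02j)]] + [[0j, (-0.02-0j), (-0.16-0j)], [(-0-0j), (0.01+0j), 0.10+0.00j], [0.01+0.00j, (-0.04-0j), -0.32-0.00j]]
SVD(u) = [[0.39, 0.85, -0.36], [-0.9, 0.43, 0.04], [0.19, 0.31, 0.93]] @ diag([0.8676306834217914, 0.6906515554769379, 0.20884785395670488]) @ [[-0.64, -0.75, -0.15], [0.62, -0.38, -0.69], [-0.46, 0.53, -0.71]]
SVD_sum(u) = [[-0.22, -0.25, -0.05], [0.50, 0.59, 0.12], [-0.10, -0.12, -0.02]] + [[0.36,-0.23,-0.40], [0.18,-0.11,-0.2], [0.13,-0.08,-0.15]] + [[0.03, -0.04, 0.05], [-0.0, 0.0, -0.01], [-0.09, 0.1, -0.14]]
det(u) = -0.13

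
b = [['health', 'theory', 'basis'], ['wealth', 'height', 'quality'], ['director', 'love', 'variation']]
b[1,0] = 'wealth'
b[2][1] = 'love'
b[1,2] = 'quality'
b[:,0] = ['health', 'wealth', 'director']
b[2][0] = 'director'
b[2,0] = 'director'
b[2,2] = 'variation'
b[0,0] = 'health'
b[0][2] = 'basis'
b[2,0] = 'director'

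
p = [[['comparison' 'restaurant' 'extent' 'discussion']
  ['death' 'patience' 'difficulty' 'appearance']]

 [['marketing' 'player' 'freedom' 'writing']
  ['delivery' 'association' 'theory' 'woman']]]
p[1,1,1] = 'association'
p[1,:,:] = [['marketing', 'player', 'freedom', 'writing'], ['delivery', 'association', 'theory', 'woman']]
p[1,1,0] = 'delivery'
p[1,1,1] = 'association'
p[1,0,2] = 'freedom'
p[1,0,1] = 'player'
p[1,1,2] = 'theory'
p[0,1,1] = 'patience'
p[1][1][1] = 'association'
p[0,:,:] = [['comparison', 'restaurant', 'extent', 'discussion'], ['death', 'patience', 'difficulty', 'appearance']]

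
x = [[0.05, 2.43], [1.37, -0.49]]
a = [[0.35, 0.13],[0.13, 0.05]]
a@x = [[0.20, 0.79], [0.08, 0.29]]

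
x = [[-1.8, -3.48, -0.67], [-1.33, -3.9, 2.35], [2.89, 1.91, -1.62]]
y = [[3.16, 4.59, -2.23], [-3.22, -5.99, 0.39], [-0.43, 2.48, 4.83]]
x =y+[[-4.96, -8.07, 1.56], [1.89, 2.09, 1.96], [3.32, -0.57, -6.45]]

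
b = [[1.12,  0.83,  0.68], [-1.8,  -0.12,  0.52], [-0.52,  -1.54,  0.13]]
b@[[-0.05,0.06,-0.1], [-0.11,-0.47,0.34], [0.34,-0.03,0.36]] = [[0.08, -0.34, 0.42], [0.28, -0.07, 0.33], [0.24, 0.69, -0.42]]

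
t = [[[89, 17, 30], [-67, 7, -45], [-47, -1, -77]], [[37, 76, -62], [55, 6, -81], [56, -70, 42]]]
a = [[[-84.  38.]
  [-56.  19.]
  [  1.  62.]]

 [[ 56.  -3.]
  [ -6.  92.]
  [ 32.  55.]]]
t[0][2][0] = -47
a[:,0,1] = [38.0, -3.0]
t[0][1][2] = -45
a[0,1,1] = 19.0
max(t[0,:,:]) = 89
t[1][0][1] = 76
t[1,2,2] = 42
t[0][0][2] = 30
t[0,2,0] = -47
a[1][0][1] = -3.0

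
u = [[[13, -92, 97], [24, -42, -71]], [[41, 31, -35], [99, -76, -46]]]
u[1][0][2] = -35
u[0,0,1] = -92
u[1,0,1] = 31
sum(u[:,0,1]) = -61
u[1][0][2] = -35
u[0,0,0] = 13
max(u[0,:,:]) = 97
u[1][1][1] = -76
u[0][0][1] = -92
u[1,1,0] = 99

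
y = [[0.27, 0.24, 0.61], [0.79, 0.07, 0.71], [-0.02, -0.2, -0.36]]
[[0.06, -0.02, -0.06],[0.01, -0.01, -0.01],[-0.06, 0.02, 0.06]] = y @ [[-0.10, 0.03, 0.1], [0.07, -0.02, -0.07], [0.12, -0.04, -0.12]]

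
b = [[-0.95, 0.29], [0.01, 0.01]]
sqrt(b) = [[0.00+0.97j, (0.03-0.29j)], [-0.01j, (0.11+0j)]]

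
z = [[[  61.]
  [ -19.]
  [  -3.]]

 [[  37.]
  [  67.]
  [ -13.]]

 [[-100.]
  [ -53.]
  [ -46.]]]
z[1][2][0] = -13.0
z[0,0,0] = 61.0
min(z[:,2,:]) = -46.0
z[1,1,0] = 67.0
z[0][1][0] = -19.0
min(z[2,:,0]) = -100.0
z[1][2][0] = -13.0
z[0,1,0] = -19.0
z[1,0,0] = 37.0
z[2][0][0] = -100.0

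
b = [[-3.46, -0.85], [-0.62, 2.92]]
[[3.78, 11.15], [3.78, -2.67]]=b @ [[-1.34, -2.85], [1.01, -1.52]]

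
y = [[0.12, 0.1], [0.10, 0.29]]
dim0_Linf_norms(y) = [0.12, 0.29]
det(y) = 0.02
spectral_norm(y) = 0.34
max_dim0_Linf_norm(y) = 0.29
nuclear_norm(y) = 0.41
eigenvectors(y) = [[-0.91, -0.42], [0.42, -0.91]]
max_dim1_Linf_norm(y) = 0.29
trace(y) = 0.41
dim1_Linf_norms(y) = [0.12, 0.29]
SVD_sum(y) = [[0.06, 0.13], [0.13, 0.28]] + [[0.06, -0.03], [-0.03, 0.01]]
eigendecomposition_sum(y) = [[0.06, -0.03], [-0.03, 0.01]] + [[0.06, 0.13], [0.13, 0.28]]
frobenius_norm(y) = 0.34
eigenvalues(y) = [0.07, 0.34]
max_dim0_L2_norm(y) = 0.31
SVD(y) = [[0.42,0.91], [0.91,-0.42]] @ diag([0.33624404748406683, 0.07375595251593312]) @ [[0.42, 0.91],[0.91, -0.42]]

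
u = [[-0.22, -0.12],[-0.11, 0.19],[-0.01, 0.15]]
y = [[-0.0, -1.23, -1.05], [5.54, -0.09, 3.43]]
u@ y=[[-0.66, 0.28, -0.18], [1.05, 0.12, 0.77], [0.83, -0.0, 0.52]]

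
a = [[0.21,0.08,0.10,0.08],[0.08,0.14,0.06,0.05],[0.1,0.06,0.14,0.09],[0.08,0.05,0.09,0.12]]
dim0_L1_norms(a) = [0.47, 0.33, 0.39, 0.34]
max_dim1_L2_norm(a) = 0.26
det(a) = 0.00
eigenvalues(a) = [0.39, 0.04, 0.09, 0.09]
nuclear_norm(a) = 0.61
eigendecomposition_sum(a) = [[0.16, 0.10, 0.12, 0.11], [0.1, 0.06, 0.08, 0.07], [0.12, 0.08, 0.10, 0.08], [0.11, 0.07, 0.08, 0.07]] + [[0.0, 0.0, -0.0, 0.00],  [0.00, 0.00, -0.0, 0.0],  [-0.0, -0.0, 0.02, -0.02],  [0.00, 0.00, -0.02, 0.02]] + [[0.05,-0.03,-0.02,-0.02], [-0.03,0.02,0.01,0.01], [-0.02,0.01,0.01,0.01], [-0.02,0.01,0.01,0.01]] + [[0.0, 0.01, -0.01, -0.01],[0.01, 0.05, -0.03, -0.03],[-0.01, -0.03, 0.02, 0.02],[-0.01, -0.03, 0.02, 0.02]]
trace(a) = 0.61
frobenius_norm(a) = 0.41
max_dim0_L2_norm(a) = 0.26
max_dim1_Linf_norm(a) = 0.21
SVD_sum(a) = [[0.16, 0.1, 0.12, 0.11], [0.10, 0.06, 0.08, 0.07], [0.12, 0.08, 0.10, 0.08], [0.11, 0.07, 0.08, 0.07]] + [[0.0, 0.01, -0.01, -0.01],  [0.01, 0.05, -0.03, -0.03],  [-0.01, -0.03, 0.02, 0.02],  [-0.01, -0.03, 0.02, 0.02]] + [[0.05, -0.03, -0.02, -0.02], [-0.03, 0.02, 0.01, 0.01], [-0.02, 0.01, 0.01, 0.01], [-0.02, 0.01, 0.01, 0.01]] + [[0.0, 0.0, -0.00, 0.00], [0.0, 0.00, -0.00, 0.00], [-0.0, -0.00, 0.02, -0.02], [0.00, 0.0, -0.02, 0.02]]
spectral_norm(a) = 0.39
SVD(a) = [[-0.64,  0.17,  0.75,  -0.08], [-0.40,  0.76,  -0.51,  -0.01], [-0.5,  -0.43,  -0.25,  0.71], [-0.43,  -0.46,  -0.34,  -0.7]] @ diag([0.39274190239092444, 0.09289459055848351, 0.08554039441435529, 0.03882311263623691]) @ [[-0.64, -0.40, -0.50, -0.43], [0.17, 0.76, -0.43, -0.46], [0.75, -0.51, -0.25, -0.34], [-0.08, -0.01, 0.71, -0.7]]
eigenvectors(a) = [[-0.64, -0.08, -0.75, -0.17],[-0.40, -0.01, 0.51, -0.76],[-0.5, 0.71, 0.25, 0.43],[-0.43, -0.70, 0.34, 0.46]]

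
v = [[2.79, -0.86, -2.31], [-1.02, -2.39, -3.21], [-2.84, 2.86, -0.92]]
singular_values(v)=[5.17, 4.01, 2.27]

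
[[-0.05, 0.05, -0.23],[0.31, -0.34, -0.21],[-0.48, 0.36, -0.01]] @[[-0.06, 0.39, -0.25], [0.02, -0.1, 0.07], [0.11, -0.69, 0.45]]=[[-0.02,0.13,-0.09],[-0.05,0.30,-0.2],[0.03,-0.22,0.14]]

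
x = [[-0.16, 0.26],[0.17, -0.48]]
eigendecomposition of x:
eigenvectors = [[0.93, -0.52],[0.37, 0.85]]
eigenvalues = [-0.06, -0.58]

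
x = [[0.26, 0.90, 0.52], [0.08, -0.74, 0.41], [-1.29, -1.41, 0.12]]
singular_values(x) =[2.17, 0.68, 0.62]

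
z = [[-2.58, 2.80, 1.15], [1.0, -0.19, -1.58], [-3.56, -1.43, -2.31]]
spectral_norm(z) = 4.63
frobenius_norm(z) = 6.28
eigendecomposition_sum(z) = [[(-1.41+0.95j), (1.16+0.56j), 0.64+1.24j],  [(0.25-0.82j), (-0.63+0.15j), (-0.65-0.28j)],  [(-1.58-1.37j), -0.29+1.55j, (-1.27+1.16j)]] + [[(-1.41-0.95j),  1.16-0.56j,  (0.64-1.24j)], [0.25+0.82j,  (-0.63-0.15j),  -0.65+0.28j], [(-1.58+1.37j),  (-0.29-1.55j),  -1.27-1.16j]] + [[(0.23+0j), 0.49-0.00j, -0.13+0.00j], [0.51+0.00j, 1.07-0.00j, (-0.29+0j)], [-0.41-0.00j, (-0.85+0j), (0.23-0j)]]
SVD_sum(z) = [[-2.19, 0.08, -0.61],[0.52, -0.02, 0.15],[-3.85, 0.14, -1.07]] + [[-0.49, 2.43, 2.08],[0.20, -0.98, -0.84],[0.31, -1.51, -1.3]] + [[0.1, 0.29, -0.32], [0.28, 0.81, -0.88], [-0.02, -0.06, 0.06]]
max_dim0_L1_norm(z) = 7.14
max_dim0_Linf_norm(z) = 3.56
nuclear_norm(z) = 9.97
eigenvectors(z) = [[-0.16+0.58j, (-0.16-0.58j), 0.34+0.00j], [(-0.12-0.28j), -0.12+0.28j, 0.74+0.00j], [(-0.74+0j), -0.74-0.00j, -0.59+0.00j]]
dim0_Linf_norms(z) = [3.56, 2.8, 2.31]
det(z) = 24.49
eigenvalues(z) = [(-3.3+2.26j), (-3.3-2.26j), (1.53+0j)]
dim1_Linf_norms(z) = [2.8, 1.58, 3.56]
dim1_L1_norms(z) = [6.53, 2.77, 7.3]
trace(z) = -5.08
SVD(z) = [[-0.49,  0.80,  -0.34], [0.12,  -0.33,  -0.94], [-0.86,  -0.5,  0.07]] @ diag([4.630388736104845, 4.030267682767714, 1.3124185909196602]) @ [[0.96, -0.04, 0.27], [-0.15, 0.75, 0.64], [-0.22, -0.66, 0.72]]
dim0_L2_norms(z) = [4.51, 3.15, 3.03]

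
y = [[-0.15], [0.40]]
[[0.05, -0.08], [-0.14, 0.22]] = y @ [[-0.35, 0.55]]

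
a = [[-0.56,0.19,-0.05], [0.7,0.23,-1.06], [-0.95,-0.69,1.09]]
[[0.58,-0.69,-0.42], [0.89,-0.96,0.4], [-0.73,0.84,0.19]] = a @ [[-0.90, 1.03, 0.3], [0.05, -0.2, -1.48], [-1.42, 1.54, -0.50]]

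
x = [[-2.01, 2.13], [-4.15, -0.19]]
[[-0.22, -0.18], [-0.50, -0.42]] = x@[[0.12, 0.1], [0.01, 0.01]]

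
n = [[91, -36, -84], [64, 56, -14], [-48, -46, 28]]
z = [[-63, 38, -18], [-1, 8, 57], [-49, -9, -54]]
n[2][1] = -46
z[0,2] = -18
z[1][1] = 8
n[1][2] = -14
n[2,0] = -48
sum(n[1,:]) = 106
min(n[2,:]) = -48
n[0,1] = -36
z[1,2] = 57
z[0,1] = 38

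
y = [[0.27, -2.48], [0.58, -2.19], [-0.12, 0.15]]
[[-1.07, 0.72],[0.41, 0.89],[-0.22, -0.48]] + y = [[-0.80, -1.76], [0.99, -1.3], [-0.34, -0.33]]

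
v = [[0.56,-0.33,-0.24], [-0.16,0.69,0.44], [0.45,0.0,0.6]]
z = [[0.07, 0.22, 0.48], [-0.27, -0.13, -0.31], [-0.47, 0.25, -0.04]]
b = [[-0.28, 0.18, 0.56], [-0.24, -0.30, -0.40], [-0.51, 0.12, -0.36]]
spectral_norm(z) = 0.68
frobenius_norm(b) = 1.07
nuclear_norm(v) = 2.07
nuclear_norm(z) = 1.29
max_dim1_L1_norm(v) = 1.29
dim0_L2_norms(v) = [0.74, 0.76, 0.78]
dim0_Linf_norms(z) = [0.47, 0.25, 0.48]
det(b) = -0.12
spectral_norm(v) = 1.02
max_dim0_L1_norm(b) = 1.32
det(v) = 0.21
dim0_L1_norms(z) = [0.81, 0.6, 0.83]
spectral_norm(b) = 0.84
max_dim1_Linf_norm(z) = 0.48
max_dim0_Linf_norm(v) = 0.69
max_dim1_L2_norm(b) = 0.65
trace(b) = -0.94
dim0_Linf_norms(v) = [0.56, 0.69, 0.6]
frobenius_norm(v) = 1.32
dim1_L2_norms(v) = [0.69, 0.83, 0.75]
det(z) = -0.03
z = b @ v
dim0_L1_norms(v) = [1.17, 1.02, 1.28]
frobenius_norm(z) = 0.87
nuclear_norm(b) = 1.69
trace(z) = -0.10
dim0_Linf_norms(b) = [0.51, 0.3, 0.56]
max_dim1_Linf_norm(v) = 0.69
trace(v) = 1.85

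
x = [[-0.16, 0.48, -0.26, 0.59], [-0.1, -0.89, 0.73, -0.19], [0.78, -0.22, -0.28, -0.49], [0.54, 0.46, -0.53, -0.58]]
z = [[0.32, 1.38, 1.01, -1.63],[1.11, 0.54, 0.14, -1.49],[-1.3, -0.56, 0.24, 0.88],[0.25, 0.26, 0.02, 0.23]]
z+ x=[[0.16, 1.86, 0.75, -1.04], [1.01, -0.35, 0.87, -1.68], [-0.52, -0.78, -0.04, 0.39], [0.79, 0.72, -0.51, -0.35]]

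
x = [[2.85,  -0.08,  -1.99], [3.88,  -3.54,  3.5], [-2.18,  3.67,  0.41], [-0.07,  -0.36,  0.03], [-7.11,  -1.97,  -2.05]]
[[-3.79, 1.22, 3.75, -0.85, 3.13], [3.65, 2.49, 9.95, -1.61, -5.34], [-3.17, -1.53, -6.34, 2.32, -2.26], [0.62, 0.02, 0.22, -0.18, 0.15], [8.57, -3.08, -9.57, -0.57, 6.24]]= x @ [[-0.96, 0.46, 1.5, -0.13, -0.20], [-1.5, -0.15, -0.87, 0.53, -0.53], [0.59, 0.05, 0.3, 0.22, -1.84]]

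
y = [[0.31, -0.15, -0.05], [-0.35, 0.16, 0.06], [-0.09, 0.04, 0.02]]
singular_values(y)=[0.53, 0.01, 0.0]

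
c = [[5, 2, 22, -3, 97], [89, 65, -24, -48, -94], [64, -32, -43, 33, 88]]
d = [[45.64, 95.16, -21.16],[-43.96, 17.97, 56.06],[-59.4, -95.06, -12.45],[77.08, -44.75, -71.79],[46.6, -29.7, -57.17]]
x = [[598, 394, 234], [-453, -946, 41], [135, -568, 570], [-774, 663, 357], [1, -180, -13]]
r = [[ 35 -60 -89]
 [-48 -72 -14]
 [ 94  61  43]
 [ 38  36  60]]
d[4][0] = 46.6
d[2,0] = -59.4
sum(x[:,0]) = -493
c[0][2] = 22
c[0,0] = 5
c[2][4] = 88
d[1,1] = 17.97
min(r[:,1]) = -72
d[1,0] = -43.96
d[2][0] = -59.4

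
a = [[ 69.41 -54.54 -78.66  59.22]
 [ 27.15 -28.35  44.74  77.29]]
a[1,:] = [27.15, -28.35, 44.74, 77.29]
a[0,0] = 69.41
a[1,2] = 44.74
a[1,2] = 44.74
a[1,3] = 77.29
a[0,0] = 69.41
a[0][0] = 69.41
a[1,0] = 27.15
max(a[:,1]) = -28.35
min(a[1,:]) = -28.35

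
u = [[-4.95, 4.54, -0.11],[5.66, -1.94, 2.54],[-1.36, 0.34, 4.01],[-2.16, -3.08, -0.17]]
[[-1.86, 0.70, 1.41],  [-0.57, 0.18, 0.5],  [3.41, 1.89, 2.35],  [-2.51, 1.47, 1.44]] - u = [[3.09, -3.84, 1.52], [-6.23, 2.12, -2.04], [4.77, 1.55, -1.66], [-0.35, 4.55, 1.61]]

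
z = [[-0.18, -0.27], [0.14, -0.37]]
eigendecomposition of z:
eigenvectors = [[0.81+0.00j,0.81-0.00j], [(0.29-0.51j),0.29+0.51j]]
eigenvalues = [(-0.28+0.17j), (-0.28-0.17j)]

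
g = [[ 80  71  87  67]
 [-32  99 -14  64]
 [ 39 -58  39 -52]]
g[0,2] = 87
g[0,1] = 71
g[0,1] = 71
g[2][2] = 39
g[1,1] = 99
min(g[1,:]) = -32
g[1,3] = 64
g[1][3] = 64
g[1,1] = 99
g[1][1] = 99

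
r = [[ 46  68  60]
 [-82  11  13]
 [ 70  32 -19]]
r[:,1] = [68, 11, 32]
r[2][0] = 70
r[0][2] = 60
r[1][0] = -82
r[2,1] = 32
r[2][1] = 32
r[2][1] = 32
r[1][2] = 13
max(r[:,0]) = 70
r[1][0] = -82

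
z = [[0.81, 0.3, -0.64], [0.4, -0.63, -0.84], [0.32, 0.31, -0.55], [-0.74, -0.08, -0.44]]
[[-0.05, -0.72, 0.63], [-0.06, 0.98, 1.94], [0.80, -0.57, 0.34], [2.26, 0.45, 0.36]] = z @ [[-2.06, -0.37, 0.35], [1.33, -1.64, -1.31], [-1.91, -0.11, -1.16]]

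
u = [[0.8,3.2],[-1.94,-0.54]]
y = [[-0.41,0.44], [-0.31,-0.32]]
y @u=[[-1.18,-1.55], [0.37,-0.82]]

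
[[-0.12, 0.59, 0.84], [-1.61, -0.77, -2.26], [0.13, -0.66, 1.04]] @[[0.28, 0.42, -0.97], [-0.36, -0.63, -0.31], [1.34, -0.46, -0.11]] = [[0.88, -0.81, -0.16], [-3.2, 0.85, 2.05], [1.67, -0.01, -0.04]]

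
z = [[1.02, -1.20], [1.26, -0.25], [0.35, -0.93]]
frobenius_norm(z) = 2.26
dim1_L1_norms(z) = [2.22, 1.51, 1.28]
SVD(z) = [[-0.74, 0.25], [-0.52, -0.80], [-0.42, 0.55]] @ diag([2.10553167831288, 0.8274275506779708]) @ [[-0.74, 0.67], [-0.67, -0.74]]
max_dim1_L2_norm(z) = 1.57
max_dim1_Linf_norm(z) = 1.26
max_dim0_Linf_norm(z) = 1.26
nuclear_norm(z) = 2.93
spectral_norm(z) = 2.11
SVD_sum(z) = [[1.16,-1.05], [0.82,-0.74], [0.66,-0.59]] + [[-0.14, -0.15], [0.44, 0.49], [-0.31, -0.34]]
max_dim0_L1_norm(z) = 2.63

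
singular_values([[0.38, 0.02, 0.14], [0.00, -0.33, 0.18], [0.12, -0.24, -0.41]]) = [0.49, 0.42, 0.36]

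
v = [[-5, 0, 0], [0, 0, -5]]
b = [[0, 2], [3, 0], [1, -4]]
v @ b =[[0, -10], [-5, 20]]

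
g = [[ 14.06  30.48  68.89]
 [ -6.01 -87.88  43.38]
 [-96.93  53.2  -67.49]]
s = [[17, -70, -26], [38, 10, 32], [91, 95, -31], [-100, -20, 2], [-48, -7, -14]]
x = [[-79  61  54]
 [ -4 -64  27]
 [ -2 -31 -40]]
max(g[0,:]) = 68.89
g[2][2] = -67.49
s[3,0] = -100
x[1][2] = 27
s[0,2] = -26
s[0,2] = -26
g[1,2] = 43.38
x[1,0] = -4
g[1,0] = -6.01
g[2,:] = [-96.93, 53.2, -67.49]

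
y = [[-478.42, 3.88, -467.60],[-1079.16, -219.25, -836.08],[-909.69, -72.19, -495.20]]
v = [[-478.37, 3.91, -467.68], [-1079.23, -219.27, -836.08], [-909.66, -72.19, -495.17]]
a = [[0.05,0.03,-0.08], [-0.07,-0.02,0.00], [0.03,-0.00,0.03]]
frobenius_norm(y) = 1853.97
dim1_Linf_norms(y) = [478.42, 1079.16, 909.69]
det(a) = -0.00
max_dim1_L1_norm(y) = 2134.49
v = a + y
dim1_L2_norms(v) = [669.01, 1382.7, 1038.21]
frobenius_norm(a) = 0.13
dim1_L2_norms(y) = [668.99, 1382.64, 1038.25]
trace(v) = -1192.81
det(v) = 34664781.69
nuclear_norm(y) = 2123.65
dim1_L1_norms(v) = [949.96, 2134.58, 1477.02]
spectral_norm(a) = 0.11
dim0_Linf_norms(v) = [1079.23, 219.27, 836.08]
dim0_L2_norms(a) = [0.09, 0.04, 0.09]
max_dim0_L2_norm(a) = 0.09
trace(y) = -1192.87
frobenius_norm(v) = 1854.00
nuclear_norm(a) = 0.18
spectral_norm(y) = 1842.81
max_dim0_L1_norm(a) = 0.15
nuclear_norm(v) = 2123.75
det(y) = 34644491.01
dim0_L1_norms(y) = [2467.27, 295.32, 1798.88]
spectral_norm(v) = 1842.83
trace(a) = 0.06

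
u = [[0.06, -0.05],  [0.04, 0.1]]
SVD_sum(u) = [[-0.01, -0.04], [0.01, 0.1]] + [[0.07, -0.01], [0.03, -0.0]]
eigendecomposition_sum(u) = [[(0.03+0.04j), -0.02+0.05j],[(0.02-0.04j), (0.05-0j)]] + [[(0.03-0.04j), -0.02-0.05j], [0.02+0.04j, 0.05+0.00j]]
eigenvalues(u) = [(0.08+0.04j), (0.08-0.04j)]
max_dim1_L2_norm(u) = 0.11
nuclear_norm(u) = 0.18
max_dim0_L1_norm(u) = 0.15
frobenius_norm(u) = 0.13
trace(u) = 0.16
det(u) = 0.01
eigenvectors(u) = [[(0.75+0j), (0.75-0j)],  [-0.30-0.60j, (-0.3+0.6j)]]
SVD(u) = [[-0.37, 0.93], [0.93, 0.37]] @ diag([0.11240332688151741, 0.07117227062534079]) @ [[0.13,0.99], [0.99,-0.13]]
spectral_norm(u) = 0.11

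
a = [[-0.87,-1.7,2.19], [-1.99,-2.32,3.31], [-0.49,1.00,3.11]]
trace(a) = -0.08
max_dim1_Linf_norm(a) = 3.31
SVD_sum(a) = [[-1.05, -1.06, 2.39], [-1.64, -1.67, 3.75], [-0.91, -0.92, 2.07]] + [[-0.11, -0.53, -0.29],  [-0.15, -0.72, -0.39],  [0.41, 1.92, 1.03]] + [[0.29, -0.11, 0.08], [-0.19, 0.07, -0.05], [0.01, -0.0, 0.0]]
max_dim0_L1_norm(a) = 8.61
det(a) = -5.45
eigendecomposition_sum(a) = [[-0.96,  -1.75,  1.12], [-1.53,  -2.76,  1.78], [0.15,  0.27,  -0.18]] + [[0.34, -0.21, -0.01], [-0.12, 0.08, 0.00], [0.11, -0.07, -0.0]] + [[-0.24,0.26,1.08], [-0.35,0.37,1.53], [-0.75,0.79,3.29]]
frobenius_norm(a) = 6.30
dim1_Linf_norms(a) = [2.19, 3.31, 3.11]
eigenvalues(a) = [-3.9, 0.41, 3.41]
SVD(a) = [[-0.49, -0.25, -0.84], [-0.76, -0.34, 0.55], [-0.42, 0.91, -0.02]] @ diag([5.787315493294762, 2.452150648733938, 0.38436516099155105]) @ [[0.37, 0.38, -0.85], [0.18, 0.87, 0.47], [-0.91, 0.33, -0.25]]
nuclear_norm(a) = 8.62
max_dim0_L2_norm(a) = 5.04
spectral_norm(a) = 5.79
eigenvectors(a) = [[0.53,0.91,0.28], [0.84,-0.32,0.4], [-0.08,0.28,0.87]]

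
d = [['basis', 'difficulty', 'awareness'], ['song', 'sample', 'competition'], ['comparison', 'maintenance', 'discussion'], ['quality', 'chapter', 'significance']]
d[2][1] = 'maintenance'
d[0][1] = 'difficulty'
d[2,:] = ['comparison', 'maintenance', 'discussion']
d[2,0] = 'comparison'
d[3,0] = 'quality'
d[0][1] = 'difficulty'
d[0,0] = 'basis'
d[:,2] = ['awareness', 'competition', 'discussion', 'significance']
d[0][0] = 'basis'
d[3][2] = 'significance'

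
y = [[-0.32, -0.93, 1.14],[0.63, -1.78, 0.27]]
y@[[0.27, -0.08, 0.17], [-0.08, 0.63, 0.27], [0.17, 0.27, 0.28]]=[[0.18, -0.25, 0.01], [0.36, -1.1, -0.30]]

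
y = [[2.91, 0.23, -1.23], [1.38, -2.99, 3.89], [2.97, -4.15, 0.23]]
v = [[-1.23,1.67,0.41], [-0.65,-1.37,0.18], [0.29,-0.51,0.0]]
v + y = [[1.68,1.90,-0.82], [0.73,-4.36,4.07], [3.26,-4.66,0.23]]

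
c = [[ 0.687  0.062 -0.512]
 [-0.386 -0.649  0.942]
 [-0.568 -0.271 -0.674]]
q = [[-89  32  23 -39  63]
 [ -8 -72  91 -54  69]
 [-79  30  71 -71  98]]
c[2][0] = -0.568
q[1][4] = 69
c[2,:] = [-0.568, -0.271, -0.674]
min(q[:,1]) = -72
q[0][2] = 23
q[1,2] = 91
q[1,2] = 91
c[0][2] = -0.512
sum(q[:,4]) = 230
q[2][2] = 71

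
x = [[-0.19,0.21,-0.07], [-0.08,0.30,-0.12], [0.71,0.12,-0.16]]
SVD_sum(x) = [[-0.15, -0.01, 0.03], [-0.03, -0.0, 0.01], [0.72, 0.06, -0.13]] + [[-0.04,  0.22,  -0.10], [-0.05,  0.3,  -0.13], [-0.01,  0.06,  -0.03]] + [[-0.0, -0.00, -0.00],[0.00, 0.00, 0.00],[-0.00, -0.0, -0.00]]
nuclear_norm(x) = 1.17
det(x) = 0.00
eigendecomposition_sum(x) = [[-0.05+0.13j, (0.05-0.06j), -0.02+0.01j], [(0.08+0.28j), (0.01-0.17j), -0.03+0.04j], [0.55+0.68j, (-0.16-0.49j), -0.03+0.15j]] + [[(-0.05-0.13j), 0.05+0.06j, (-0.02-0.01j)], [0.08-0.28j, (0.01+0.17j), -0.03-0.04j], [0.55-0.68j, -0.16+0.49j, (-0.03-0.15j)]] + [[-0.09+0.00j, (0.1-0j), (-0.02+0j)], [(-0.25+0j), (0.27-0j), (-0.06+0j)], [-0.39+0.00j, (0.43-0j), -0.10+0.00j]]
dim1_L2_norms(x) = [0.29, 0.33, 0.74]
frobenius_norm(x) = 0.86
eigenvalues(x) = [(-0.07+0.11j), (-0.07-0.11j), (0.08+0j)]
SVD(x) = [[-0.21, -0.59, 0.78], [-0.04, -0.79, -0.61], [0.98, -0.16, 0.14]] @ diag([0.751774774766551, 0.418109130071765, 0.0044094642909508035]) @ [[0.98, 0.08, -0.18], [0.15, -0.91, 0.39], [-0.13, -0.41, -0.9]]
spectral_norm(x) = 0.75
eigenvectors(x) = [[0.08+0.13j, (0.08-0.13j), (0.19+0j)], [0.29+0.12j, (0.29-0.12j), (0.53+0j)], [(0.94+0j), 0.94-0.00j, 0.83+0.00j]]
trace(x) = -0.05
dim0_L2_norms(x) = [0.74, 0.39, 0.21]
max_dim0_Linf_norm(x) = 0.71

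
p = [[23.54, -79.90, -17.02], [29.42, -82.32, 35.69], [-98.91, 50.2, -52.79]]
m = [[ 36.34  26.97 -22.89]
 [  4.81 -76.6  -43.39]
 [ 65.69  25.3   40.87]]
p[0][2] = -17.02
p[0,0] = 23.54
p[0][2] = -17.02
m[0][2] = -22.89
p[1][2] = 35.69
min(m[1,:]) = -76.6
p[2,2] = -52.79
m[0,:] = [36.34, 26.97, -22.89]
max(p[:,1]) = 50.2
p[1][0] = 29.42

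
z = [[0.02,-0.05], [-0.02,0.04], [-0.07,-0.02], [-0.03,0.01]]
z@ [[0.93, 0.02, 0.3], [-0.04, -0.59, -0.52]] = [[0.02,0.03,0.03], [-0.02,-0.02,-0.03], [-0.06,0.01,-0.01], [-0.03,-0.01,-0.01]]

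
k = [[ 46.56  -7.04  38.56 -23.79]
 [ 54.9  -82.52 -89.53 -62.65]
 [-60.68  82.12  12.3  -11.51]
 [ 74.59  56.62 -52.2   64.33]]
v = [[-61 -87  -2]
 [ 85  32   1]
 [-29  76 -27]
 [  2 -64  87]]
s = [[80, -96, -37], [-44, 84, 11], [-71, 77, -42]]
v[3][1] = -64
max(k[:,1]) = 82.12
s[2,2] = -42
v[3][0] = 2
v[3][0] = 2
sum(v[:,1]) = -43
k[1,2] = -89.53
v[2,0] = -29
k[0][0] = 46.56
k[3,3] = 64.33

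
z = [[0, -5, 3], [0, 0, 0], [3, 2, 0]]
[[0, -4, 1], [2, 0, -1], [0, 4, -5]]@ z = [[3, 2, 0], [-3, -12, 6], [-15, -10, 0]]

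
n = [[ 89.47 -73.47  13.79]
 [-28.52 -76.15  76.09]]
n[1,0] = -28.52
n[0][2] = 13.79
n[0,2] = 13.79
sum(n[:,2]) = 89.88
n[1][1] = -76.15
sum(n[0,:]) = 29.79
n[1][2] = 76.09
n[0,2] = 13.79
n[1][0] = -28.52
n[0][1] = -73.47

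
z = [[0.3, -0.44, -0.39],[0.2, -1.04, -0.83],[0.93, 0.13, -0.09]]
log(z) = [[-0.16, -0.93, -1.57], [15.44, -10.72, -8.20], [-13.19, 9.24, 5.54]]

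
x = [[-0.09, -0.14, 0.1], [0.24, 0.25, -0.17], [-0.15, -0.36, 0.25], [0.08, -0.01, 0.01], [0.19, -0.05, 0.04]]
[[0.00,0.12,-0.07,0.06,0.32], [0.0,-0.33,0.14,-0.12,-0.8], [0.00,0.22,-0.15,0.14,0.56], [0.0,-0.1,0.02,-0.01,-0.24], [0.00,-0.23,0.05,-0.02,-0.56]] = x @ [[-0.03,-1.25,0.32,-0.14,-3.02], [0.9,-0.36,0.05,-1.24,0.17], [1.28,-0.38,-0.32,-1.3,0.67]]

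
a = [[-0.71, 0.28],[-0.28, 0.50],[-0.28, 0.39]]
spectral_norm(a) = 1.01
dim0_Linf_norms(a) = [0.71, 0.5]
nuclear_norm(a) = 1.35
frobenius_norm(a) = 1.07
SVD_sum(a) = [[-0.56, 0.46], [-0.41, 0.34], [-0.36, 0.29]] + [[-0.15, -0.18], [0.13, 0.16], [0.08, 0.1]]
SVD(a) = [[-0.72, 0.69], [-0.53, -0.62], [-0.46, -0.37]] @ diag([1.0137505594727916, 0.33720884206764495]) @ [[0.77, -0.63], [-0.63, -0.77]]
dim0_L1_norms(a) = [1.27, 1.17]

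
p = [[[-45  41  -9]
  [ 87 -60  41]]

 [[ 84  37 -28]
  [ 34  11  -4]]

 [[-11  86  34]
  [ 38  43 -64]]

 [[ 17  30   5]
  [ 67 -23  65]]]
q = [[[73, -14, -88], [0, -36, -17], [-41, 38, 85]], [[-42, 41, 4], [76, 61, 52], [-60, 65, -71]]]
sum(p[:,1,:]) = 235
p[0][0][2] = -9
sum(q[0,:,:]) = 0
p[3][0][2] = 5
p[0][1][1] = -60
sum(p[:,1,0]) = 226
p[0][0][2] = -9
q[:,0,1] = [-14, 41]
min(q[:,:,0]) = -60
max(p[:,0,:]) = 86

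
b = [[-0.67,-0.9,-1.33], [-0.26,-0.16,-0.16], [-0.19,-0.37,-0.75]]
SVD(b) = [[-0.89, -0.2, -0.41], [-0.15, -0.71, 0.69], [-0.43, 0.67, 0.6]] @ diag([1.9560241479704534, 0.23272383943305863, 0.043693788071033315]) @ [[0.37, 0.5, 0.78], [0.83, 0.2, -0.52], [-0.42, 0.84, -0.34]]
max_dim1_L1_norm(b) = 2.9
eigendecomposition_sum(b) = [[-0.64, -0.86, -1.43], [-0.16, -0.22, -0.36], [-0.26, -0.35, -0.58]] + [[0.02, -0.04, -0.03],[-0.03, 0.06, 0.04],[0.01, -0.02, -0.01]] + [[-0.05, 0.0, 0.12],[-0.07, 0.00, 0.16],[0.06, -0.0, -0.15]]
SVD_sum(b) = [[-0.64, -0.88, -1.36], [-0.11, -0.15, -0.24], [-0.31, -0.42, -0.66]] + [[-0.04, -0.01, 0.02], [-0.14, -0.03, 0.09], [0.13, 0.03, -0.08]] + [[0.01,-0.02,0.01], [-0.01,0.03,-0.01], [-0.01,0.02,-0.01]]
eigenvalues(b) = [-1.44, 0.07, -0.2]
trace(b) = -1.58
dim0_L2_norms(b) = [0.74, 0.99, 1.54]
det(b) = 0.02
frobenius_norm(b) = 1.97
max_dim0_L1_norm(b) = 2.24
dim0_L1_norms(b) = [1.12, 1.43, 2.24]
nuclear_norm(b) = 2.23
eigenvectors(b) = [[0.90,0.56,-0.48], [0.23,-0.8,-0.64], [0.37,0.23,0.60]]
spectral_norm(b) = 1.96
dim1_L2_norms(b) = [1.74, 0.34, 0.86]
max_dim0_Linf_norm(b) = 1.33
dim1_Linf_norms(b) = [1.33, 0.26, 0.75]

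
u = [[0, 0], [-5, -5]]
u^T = [[0, -5], [0, -5]]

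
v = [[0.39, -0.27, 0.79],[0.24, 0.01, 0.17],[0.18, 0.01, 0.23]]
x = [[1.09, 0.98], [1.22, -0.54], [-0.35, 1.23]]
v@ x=[[-0.18, 1.5], [0.21, 0.44], [0.13, 0.45]]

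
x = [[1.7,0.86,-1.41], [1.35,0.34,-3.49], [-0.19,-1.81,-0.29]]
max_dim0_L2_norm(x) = 3.78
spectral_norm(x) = 4.30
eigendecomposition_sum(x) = [[1.15,1.26,-1.61],[1.25,1.36,-1.75],[-0.66,-0.73,0.93]] + [[0.53, -0.31, 0.33],[-0.19, 0.11, -0.12],[0.23, -0.14, 0.14]] + [[0.02, -0.09, -0.12], [0.29, -1.14, -1.63], [0.25, -0.95, -1.36]]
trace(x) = 1.75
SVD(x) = [[-0.51,  -0.36,  -0.79],[-0.86,  0.25,  0.44],[0.04,  0.9,  -0.43]] @ diag([4.303641037906856, 2.00434919736495, 0.7703623250565168]) @ [[-0.47,-0.19,0.86], [-0.22,-0.92,-0.32], [-0.85,0.34,-0.39]]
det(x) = -6.65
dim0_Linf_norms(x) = [1.7, 1.81, 3.49]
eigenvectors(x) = [[-0.63, -0.87, 0.06], [-0.68, 0.31, 0.77], [0.36, -0.38, 0.64]]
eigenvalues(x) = [3.44, 0.78, -2.47]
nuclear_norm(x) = 7.08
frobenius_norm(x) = 4.81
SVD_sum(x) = [[1.03, 0.41, -1.88], [1.75, 0.69, -3.19], [-0.08, -0.03, 0.15]] + [[0.16, 0.66, 0.23], [-0.11, -0.47, -0.16], [-0.39, -1.66, -0.57]] + [[0.52, -0.20, 0.24], [-0.29, 0.11, -0.13], [0.29, -0.11, 0.13]]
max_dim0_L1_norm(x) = 5.19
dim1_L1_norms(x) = [3.97, 5.18, 2.29]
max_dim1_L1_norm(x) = 5.18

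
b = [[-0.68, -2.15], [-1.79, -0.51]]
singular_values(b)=[2.59, 1.35]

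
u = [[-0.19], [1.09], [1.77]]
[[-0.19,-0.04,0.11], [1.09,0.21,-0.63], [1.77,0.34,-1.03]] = u @ [[1.0, 0.19, -0.58]]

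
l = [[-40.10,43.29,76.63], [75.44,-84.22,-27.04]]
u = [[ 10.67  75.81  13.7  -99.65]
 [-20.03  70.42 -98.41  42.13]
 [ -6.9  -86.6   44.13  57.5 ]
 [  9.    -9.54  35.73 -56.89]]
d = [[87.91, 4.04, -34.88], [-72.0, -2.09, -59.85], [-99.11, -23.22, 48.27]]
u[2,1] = -86.6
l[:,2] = [76.63, -27.04]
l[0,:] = [-40.1, 43.29, 76.63]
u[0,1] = 75.81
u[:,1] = [75.81, 70.42, -86.6, -9.54]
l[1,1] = -84.22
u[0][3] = -99.65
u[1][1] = 70.42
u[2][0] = -6.9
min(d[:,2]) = -59.85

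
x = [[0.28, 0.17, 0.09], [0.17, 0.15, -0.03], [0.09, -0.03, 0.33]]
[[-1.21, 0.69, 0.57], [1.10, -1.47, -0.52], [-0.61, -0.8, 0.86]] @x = [[-0.17, -0.12, 0.06], [0.01, -0.02, -0.03], [-0.23, -0.25, 0.25]]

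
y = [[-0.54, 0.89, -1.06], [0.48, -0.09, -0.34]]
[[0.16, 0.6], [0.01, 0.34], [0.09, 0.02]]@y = [[0.2, 0.09, -0.37], [0.16, -0.02, -0.13], [-0.04, 0.08, -0.10]]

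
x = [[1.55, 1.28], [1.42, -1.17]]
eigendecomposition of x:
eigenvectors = [[0.92, -0.36], [0.40, 0.93]]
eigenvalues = [2.1, -1.72]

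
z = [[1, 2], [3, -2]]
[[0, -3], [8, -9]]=z @ [[2, -3], [-1, 0]]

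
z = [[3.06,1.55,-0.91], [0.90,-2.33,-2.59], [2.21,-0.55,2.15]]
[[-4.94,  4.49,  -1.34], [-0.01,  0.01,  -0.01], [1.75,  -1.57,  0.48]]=z @ [[-0.59, 0.54, -0.16], [-1.40, 1.27, -0.38], [1.06, -0.96, 0.29]]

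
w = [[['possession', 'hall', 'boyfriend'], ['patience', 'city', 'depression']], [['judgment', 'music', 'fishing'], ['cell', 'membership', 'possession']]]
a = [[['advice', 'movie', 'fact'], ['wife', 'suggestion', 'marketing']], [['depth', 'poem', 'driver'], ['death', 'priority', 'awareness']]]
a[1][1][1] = 'priority'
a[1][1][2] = 'awareness'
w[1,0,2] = 'fishing'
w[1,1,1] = 'membership'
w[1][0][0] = 'judgment'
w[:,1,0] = ['patience', 'cell']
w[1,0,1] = 'music'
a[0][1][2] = 'marketing'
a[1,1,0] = 'death'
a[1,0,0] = 'depth'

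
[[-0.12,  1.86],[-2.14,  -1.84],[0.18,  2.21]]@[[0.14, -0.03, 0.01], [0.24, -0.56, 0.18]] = [[0.43,-1.04,0.33], [-0.74,1.09,-0.35], [0.56,-1.24,0.4]]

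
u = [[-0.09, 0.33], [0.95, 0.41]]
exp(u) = [[1.09,0.41],[1.19,1.71]]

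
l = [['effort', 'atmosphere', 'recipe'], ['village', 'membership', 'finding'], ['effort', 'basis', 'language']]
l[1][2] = 'finding'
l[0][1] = 'atmosphere'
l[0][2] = 'recipe'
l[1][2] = 'finding'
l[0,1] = 'atmosphere'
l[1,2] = 'finding'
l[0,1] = 'atmosphere'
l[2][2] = 'language'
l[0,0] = 'effort'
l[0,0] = 'effort'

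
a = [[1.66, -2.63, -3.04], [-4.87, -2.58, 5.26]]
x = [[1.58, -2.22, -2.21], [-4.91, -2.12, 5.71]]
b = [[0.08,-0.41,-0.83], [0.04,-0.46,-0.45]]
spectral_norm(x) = 8.11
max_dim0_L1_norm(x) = 7.92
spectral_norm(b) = 1.12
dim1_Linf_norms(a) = [3.04, 5.26]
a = x + b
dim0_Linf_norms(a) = [4.87, 2.63, 5.26]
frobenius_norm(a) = 8.77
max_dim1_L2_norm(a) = 7.62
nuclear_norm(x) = 10.89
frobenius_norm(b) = 1.13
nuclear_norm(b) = 1.29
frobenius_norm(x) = 8.57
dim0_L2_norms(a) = [5.15, 3.68, 6.08]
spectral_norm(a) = 8.04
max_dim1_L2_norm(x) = 7.82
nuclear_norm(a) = 11.55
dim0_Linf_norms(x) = [4.91, 2.22, 5.71]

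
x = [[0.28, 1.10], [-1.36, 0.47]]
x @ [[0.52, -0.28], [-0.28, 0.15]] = [[-0.16,0.09], [-0.84,0.45]]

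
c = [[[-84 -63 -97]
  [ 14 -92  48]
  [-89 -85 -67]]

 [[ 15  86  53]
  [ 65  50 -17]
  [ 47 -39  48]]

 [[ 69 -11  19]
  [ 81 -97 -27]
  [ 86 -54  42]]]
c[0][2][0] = -89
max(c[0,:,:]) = 48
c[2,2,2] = 42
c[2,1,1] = -97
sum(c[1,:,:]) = 308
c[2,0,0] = 69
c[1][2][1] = -39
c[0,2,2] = -67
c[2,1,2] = -27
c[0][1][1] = -92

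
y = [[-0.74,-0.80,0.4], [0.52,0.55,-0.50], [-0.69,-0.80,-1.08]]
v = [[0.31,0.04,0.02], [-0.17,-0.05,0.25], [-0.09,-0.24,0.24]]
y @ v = [[-0.13, -0.09, -0.12], [0.11, 0.11, 0.03], [0.02, 0.27, -0.47]]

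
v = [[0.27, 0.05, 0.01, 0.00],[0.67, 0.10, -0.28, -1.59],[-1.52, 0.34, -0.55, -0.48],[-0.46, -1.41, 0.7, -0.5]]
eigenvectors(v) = [[-0.05, -0.14, 0.07, -0.02],  [-0.78, 0.52, -0.48, 0.67],  [-0.27, 0.82, -0.87, 0.09],  [0.56, -0.18, 0.10, 0.74]]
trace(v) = -0.68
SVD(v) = [[-0.05, 0.15, -0.01, 0.99], [-0.87, 0.07, -0.49, -0.06], [0.21, -0.82, -0.51, 0.13], [-0.45, -0.54, 0.71, 0.06]] @ diag([1.7806526909890252, 1.7564397123783704, 1.6684403900250597, 0.0014818187330073705]) @ [[-0.40, 0.35, -0.11, 0.84], [0.91, 0.28, 0.03, 0.31], [0.07, -0.73, 0.55, 0.4], [0.13, -0.52, -0.83, 0.17]]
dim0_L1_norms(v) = [2.92, 1.9, 1.54, 2.57]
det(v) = 0.01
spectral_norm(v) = 1.78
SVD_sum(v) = [[0.04,-0.03,0.01,-0.08], [0.61,-0.54,0.16,-1.3], [-0.15,0.13,-0.04,0.32], [0.32,-0.28,0.09,-0.68]] + [[0.23, 0.07, 0.01, 0.08], [0.11, 0.04, 0.0, 0.04], [-1.31, -0.41, -0.05, -0.46], [-0.86, -0.27, -0.03, -0.30]] + [[-0.0, 0.01, -0.01, -0.01], [-0.06, 0.6, -0.45, -0.33], [-0.06, 0.62, -0.46, -0.34], [0.08, -0.86, 0.64, 0.48]] + [[0.0,-0.0,-0.0,0.00], [-0.0,0.00,0.0,-0.0], [0.00,-0.00,-0.00,0.00], [0.0,-0.00,-0.00,0.00]]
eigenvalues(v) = [1.18, 0.02, -0.18, -1.69]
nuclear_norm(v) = 5.21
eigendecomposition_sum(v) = [[0.09, 0.05, -0.02, -0.04], [1.50, 0.77, -0.37, -0.62], [0.52, 0.26, -0.13, -0.21], [-1.07, -0.55, 0.26, 0.45]] + [[0.04, -0.00, 0.0, 0.00],[-0.14, 0.01, -0.02, -0.01],[-0.22, 0.01, -0.03, -0.01],[0.05, -0.0, 0.01, 0.0]] + [[0.15, -0.01, 0.04, 0.01],[-1.02, 0.09, -0.24, -0.08],[-1.86, 0.16, -0.44, -0.14],[0.21, -0.02, 0.05, 0.02]] + [[-0.01, 0.02, -0.01, 0.02], [0.32, -0.77, 0.35, -0.88], [0.04, -0.1, 0.04, -0.11], [0.36, -0.84, 0.38, -0.96]]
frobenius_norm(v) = 3.01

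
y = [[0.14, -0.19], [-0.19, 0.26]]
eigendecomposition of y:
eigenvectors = [[-0.81, 0.59], [-0.59, -0.81]]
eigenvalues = [0.0, 0.4]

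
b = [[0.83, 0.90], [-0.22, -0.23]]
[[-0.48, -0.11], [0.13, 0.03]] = b @ [[-1.43,  0.26], [0.79,  -0.36]]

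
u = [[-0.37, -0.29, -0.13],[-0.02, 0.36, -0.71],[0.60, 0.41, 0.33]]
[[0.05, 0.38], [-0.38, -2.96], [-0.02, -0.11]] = u@[[-0.91,-1.16], [0.60,-1.39], [0.86,3.49]]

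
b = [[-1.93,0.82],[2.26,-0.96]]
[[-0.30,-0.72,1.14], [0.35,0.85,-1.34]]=b @ [[-0.06, 0.29, -0.44], [-0.51, -0.2, 0.36]]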